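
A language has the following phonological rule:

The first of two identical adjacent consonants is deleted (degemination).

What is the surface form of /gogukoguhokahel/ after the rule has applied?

gogukoguhokahel

No segment of /gogukoguhokahel/ meets the structural description of the rule, so the form surfaces unchanged.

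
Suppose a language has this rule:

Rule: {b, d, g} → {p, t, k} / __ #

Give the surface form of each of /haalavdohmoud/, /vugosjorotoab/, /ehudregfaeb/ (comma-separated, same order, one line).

haalavdohmout, vugosjorotoap, ehudregfaep

/haalavdohmoud/: /d/ is a voiced stop in word-final position, so it devoices to [t]. → [haalavdohmout].
/vugosjorotoab/: /b/ is a voiced stop in word-final position, so it devoices to [p]. → [vugosjorotoap].
/ehudregfaeb/: /b/ is a voiced stop in word-final position, so it devoices to [p]. → [ehudregfaep].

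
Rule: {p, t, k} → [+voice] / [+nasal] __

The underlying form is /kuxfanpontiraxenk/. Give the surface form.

kuxfanbondiraxeng

Scanning /kuxfanpontiraxenk/: /k/ at position 1 is not in the conditioning environment; /p/ is a voiceless stop immediately after the nasal /n/, so it voices to [b]; /t/ is a voiceless stop immediately after the nasal /n/, so it voices to [d]; /k/ is a voiceless stop immediately after the nasal /n/, so it voices to [g].
Result: [kuxfanbondiraxeng].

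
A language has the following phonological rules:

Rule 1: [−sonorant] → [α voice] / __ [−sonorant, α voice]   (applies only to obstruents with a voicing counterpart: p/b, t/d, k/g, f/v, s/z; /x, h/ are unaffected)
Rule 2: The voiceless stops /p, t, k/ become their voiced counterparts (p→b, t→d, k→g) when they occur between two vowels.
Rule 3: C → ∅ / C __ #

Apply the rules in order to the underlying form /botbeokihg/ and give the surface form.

bodbeogih

Rule 1 (regressive voicing assimilation): /t/ precedes the voiced obstruent /b/, so it voices to [d] by assimilation. /botbeokihg/ → bodbeokihg.
Rule 2 (intervocalic voicing): /k/ is a voiceless stop between vowels /o/ and /i/, so it voices to [g]. /bodbeokihg/ → bodbeogihg.
Rule 3 (final cluster simplification): /g/ is the second consonant of a word-final cluster /hg/, so it deletes. /bodbeogihg/ → bodbeogih.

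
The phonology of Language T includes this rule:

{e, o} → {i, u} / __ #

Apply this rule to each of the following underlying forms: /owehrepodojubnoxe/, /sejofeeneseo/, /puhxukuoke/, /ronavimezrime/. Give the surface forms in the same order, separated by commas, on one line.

/owehrepodojubnoxe/: /e/ is a mid vowel in word-final position, so it raises to [i]. → [owehrepodojubnoxi].
/sejofeeneseo/: /o/ is a mid vowel in word-final position, so it raises to [u]. → [sejofeeneseu].
/puhxukuoke/: /e/ is a mid vowel in word-final position, so it raises to [i]. → [puhxukuoki].
/ronavimezrime/: /e/ is a mid vowel in word-final position, so it raises to [i]. → [ronavimezrimi].

owehrepodojubnoxi, sejofeeneseu, puhxukuoki, ronavimezrimi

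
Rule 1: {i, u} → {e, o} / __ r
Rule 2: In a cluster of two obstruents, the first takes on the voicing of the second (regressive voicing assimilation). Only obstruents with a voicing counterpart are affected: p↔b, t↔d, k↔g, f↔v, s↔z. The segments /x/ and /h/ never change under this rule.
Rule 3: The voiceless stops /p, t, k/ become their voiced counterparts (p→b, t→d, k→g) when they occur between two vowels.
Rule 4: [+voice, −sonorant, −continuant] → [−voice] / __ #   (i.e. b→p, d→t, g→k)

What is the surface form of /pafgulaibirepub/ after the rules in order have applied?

pavgulaiberebup

Rule 1 (pre-rhotic lowering): /i/ is a high vowel immediately before /r/, so it lowers to [e]. /pafgulaibirepub/ → pafgulaiberepub.
Rule 2 (regressive voicing assimilation): /f/ precedes the voiced obstruent /g/, so it voices to [v] by assimilation. /pafgulaiberepub/ → pavgulaiberepub.
Rule 3 (intervocalic voicing): /p/ is a voiceless stop between vowels /e/ and /u/, so it voices to [b]. /pavgulaiberepub/ → pavgulaiberebub.
Rule 4 (final devoicing): /b/ is a voiced stop in word-final position, so it devoices to [p]. /pavgulaiberebub/ → pavgulaiberebup.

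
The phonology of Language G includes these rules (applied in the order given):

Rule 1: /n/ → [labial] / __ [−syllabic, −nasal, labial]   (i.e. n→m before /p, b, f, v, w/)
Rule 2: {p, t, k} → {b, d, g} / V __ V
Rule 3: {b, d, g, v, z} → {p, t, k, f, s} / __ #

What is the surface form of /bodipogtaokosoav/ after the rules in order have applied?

bodibogtaogosoaf

Rule 1 (nasal place assimilation): no segment meets the environment; /bodipogtaokosoav/ is unchanged.
Rule 2 (intervocalic voicing): /p/ is a voiceless stop between vowels /i/ and /o/, so it voices to [b]. /k/ is a voiceless stop between vowels /o/ and /o/, so it voices to [g]. /bodipogtaokosoav/ → bodibogtaogosoav.
Rule 3 (final devoicing): /v/ is a voiced obstruent in word-final position, so it devoices to [f]. /bodibogtaogosoav/ → bodibogtaogosoaf.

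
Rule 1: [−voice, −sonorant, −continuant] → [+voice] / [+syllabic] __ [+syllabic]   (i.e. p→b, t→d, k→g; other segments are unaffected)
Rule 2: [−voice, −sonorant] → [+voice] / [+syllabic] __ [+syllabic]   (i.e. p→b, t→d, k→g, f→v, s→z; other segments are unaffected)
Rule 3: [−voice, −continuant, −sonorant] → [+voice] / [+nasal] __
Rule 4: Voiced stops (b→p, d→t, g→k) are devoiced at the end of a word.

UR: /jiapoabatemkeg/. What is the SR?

Rule 1 (intervocalic voicing): /p/ is a voiceless stop between vowels /a/ and /o/, so it voices to [b]. /t/ is a voiceless stop between vowels /a/ and /e/, so it voices to [d]. /jiapoabatemkeg/ → jiaboabademkeg.
Rule 2 (intervocalic voicing): no segment meets the environment; /jiaboabademkeg/ is unchanged.
Rule 3 (post-nasal voicing): /k/ is a voiceless stop immediately after the nasal /m/, so it voices to [g]. /jiaboabademkeg/ → jiaboabademgeg.
Rule 4 (final devoicing): /g/ is a voiced stop in word-final position, so it devoices to [k]. /jiaboabademgeg/ → jiaboabademgek.

jiaboabademgek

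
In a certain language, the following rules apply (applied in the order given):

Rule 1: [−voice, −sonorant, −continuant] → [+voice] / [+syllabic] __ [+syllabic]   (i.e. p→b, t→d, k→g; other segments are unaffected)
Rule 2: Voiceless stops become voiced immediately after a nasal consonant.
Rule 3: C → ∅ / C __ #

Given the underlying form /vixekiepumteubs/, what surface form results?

Rule 1 (intervocalic voicing): /k/ is a voiceless stop between vowels /e/ and /i/, so it voices to [g]. /p/ is a voiceless stop between vowels /e/ and /u/, so it voices to [b]. /vixekiepumteubs/ → vixegiebumteubs.
Rule 2 (post-nasal voicing): /t/ is a voiceless stop immediately after the nasal /m/, so it voices to [d]. /vixegiebumteubs/ → vixegiebumdeubs.
Rule 3 (final cluster simplification): /s/ is the second consonant of a word-final cluster /bs/, so it deletes. /vixegiebumdeubs/ → vixegiebumdeub.

vixegiebumdeub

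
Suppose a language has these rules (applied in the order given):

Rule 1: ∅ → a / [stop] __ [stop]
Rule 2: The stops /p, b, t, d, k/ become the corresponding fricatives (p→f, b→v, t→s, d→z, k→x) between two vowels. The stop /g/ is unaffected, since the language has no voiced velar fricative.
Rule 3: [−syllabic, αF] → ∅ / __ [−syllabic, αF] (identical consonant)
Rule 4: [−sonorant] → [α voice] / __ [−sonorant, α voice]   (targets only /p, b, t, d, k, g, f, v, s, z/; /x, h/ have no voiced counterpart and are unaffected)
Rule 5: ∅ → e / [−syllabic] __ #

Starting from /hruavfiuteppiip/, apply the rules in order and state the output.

Rule 1 (stop-cluster a-epenthesis): /p/ and /p/ form a stop–stop cluster, so [a] is inserted between them. /hruavfiuteppiip/ → hruavfiutepapiip.
Rule 2 (intervocalic spirantization): /t/ is a stop between vowels /u/ and /e/, so it spirantizes to the fricative [s]. /p/ is a stop between vowels /e/ and /a/, so it spirantizes to the fricative [f]. /p/ is a stop between vowels /a/ and /i/, so it spirantizes to the fricative [f]. /hruavfiutepapiip/ → hruavfiusefafiip.
Rule 3 (degemination): no segment meets the environment; /hruavfiusefafiip/ is unchanged.
Rule 4 (regressive voicing assimilation): /v/ precedes the voiceless obstruent /f/, so it devoices to [f] by assimilation. /hruavfiusefafiip/ → hruaffiusefafiip.
Rule 5 (final e-epenthesis): the form ends in the consonant /p/, so [e] is inserted word-finally. /hruaffiusefafiip/ → hruaffiusefafiipe.

hruaffiusefafiipe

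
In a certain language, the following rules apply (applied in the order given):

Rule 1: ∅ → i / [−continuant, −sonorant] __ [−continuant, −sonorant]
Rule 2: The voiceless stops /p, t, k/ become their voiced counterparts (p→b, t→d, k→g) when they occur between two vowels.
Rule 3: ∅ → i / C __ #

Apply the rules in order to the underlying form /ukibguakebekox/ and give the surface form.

ugibiguagebegoxi

Rule 1 (stop-cluster i-epenthesis): /b/ and /g/ form a stop–stop cluster, so [i] is inserted between them. /ukibguakebekox/ → ukibiguakebekox.
Rule 2 (intervocalic voicing): /k/ is a voiceless stop between vowels /u/ and /i/, so it voices to [g]. /k/ is a voiceless stop between vowels /a/ and /e/, so it voices to [g]. /k/ is a voiceless stop between vowels /e/ and /o/, so it voices to [g]. /ukibiguakebekox/ → ugibiguagebegox.
Rule 3 (final i-epenthesis): the form ends in the consonant /x/, so [i] is inserted word-finally. /ugibiguagebegox/ → ugibiguagebegoxi.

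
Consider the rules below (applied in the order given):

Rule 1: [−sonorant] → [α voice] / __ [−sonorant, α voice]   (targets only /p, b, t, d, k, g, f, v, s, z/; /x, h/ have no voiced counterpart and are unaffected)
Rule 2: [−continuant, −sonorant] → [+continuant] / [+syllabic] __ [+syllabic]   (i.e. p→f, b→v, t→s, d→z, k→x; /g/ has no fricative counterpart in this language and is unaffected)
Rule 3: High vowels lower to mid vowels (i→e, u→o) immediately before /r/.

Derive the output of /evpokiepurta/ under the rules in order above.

Rule 1 (regressive voicing assimilation): /v/ precedes the voiceless obstruent /p/, so it devoices to [f] by assimilation. /evpokiepurta/ → efpokiepurta.
Rule 2 (intervocalic spirantization): /k/ is a stop between vowels /o/ and /i/, so it spirantizes to the fricative [x]. /p/ is a stop between vowels /e/ and /u/, so it spirantizes to the fricative [f]. /efpokiepurta/ → efpoxiefurta.
Rule 3 (pre-rhotic lowering): /u/ is a high vowel immediately before /r/, so it lowers to [o]. /efpoxiefurta/ → efpoxieforta.

efpoxieforta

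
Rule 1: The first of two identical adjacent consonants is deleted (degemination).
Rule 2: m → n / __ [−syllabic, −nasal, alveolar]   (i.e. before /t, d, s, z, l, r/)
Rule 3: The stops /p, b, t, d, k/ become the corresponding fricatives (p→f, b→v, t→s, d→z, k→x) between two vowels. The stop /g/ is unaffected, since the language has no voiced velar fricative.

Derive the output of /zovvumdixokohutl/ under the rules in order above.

zovundixoxohutl

Rule 1 (degemination): /vv/ is a geminate; the first /v/ deletes. /zovvumdixokohutl/ → zovumdixokohutl.
Rule 2 (nasal place assimilation): /m/ precedes the alveolar consonant /d/, so it assimilates in place to [n]. /zovumdixokohutl/ → zovundixokohutl.
Rule 3 (intervocalic spirantization): /k/ is a stop between vowels /o/ and /o/, so it spirantizes to the fricative [x]. /zovundixokohutl/ → zovundixoxohutl.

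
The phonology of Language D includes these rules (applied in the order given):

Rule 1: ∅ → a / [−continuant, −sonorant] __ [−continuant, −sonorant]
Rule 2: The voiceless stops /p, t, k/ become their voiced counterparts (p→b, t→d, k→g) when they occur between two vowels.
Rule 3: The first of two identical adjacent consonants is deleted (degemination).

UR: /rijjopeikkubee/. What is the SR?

rijobeigagubee

Rule 1 (stop-cluster a-epenthesis): /k/ and /k/ form a stop–stop cluster, so [a] is inserted between them. /rijjopeikkubee/ → rijjopeikakubee.
Rule 2 (intervocalic voicing): /p/ is a voiceless stop between vowels /o/ and /e/, so it voices to [b]. /k/ is a voiceless stop between vowels /i/ and /a/, so it voices to [g]. /k/ is a voiceless stop between vowels /a/ and /u/, so it voices to [g]. /rijjopeikakubee/ → rijjobeigagubee.
Rule 3 (degemination): /jj/ is a geminate; the first /j/ deletes. /rijjobeigagubee/ → rijobeigagubee.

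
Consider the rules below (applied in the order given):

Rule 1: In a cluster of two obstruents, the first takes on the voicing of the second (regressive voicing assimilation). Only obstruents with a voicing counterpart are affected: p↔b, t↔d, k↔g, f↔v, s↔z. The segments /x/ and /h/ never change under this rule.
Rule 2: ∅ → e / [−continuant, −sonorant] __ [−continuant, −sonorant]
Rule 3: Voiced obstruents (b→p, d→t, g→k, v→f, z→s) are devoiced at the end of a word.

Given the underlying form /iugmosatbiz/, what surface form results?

iugmosadebis

Rule 1 (regressive voicing assimilation): /t/ precedes the voiced obstruent /b/, so it voices to [d] by assimilation. /iugmosatbiz/ → iugmosadbiz.
Rule 2 (stop-cluster e-epenthesis): /d/ and /b/ form a stop–stop cluster, so [e] is inserted between them. /iugmosadbiz/ → iugmosadebiz.
Rule 3 (final devoicing): /z/ is a voiced obstruent in word-final position, so it devoices to [s]. /iugmosadebiz/ → iugmosadebis.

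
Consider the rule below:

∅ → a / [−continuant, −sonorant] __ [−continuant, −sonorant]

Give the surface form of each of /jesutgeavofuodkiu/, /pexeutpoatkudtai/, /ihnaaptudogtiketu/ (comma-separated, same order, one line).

/jesutgeavofuodkiu/: /t/ and /g/ form a stop–stop cluster, so [a] is inserted between them. /d/ and /k/ form a stop–stop cluster, so [a] is inserted between them. → [jesutageavofuodakiu].
/pexeutpoatkudtai/: /t/ and /p/ form a stop–stop cluster, so [a] is inserted between them. /t/ and /k/ form a stop–stop cluster, so [a] is inserted between them. /d/ and /t/ form a stop–stop cluster, so [a] is inserted between them. → [pexeutapoatakudatai].
/ihnaaptudogtiketu/: /p/ and /t/ form a stop–stop cluster, so [a] is inserted between them. /g/ and /t/ form a stop–stop cluster, so [a] is inserted between them. → [ihnaapatudogatiketu].

jesutageavofuodakiu, pexeutapoatakudatai, ihnaapatudogatiketu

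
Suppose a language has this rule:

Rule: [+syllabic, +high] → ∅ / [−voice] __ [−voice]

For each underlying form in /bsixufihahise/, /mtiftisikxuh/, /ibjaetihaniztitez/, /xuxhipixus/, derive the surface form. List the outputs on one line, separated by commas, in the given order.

/bsixufihahise/: /i/ is a high vowel flanked by voiceless consonants /s/ and /x/, so it deletes. /u/ is a high vowel flanked by voiceless consonants /x/ and /f/, so it deletes. /i/ is a high vowel flanked by voiceless consonants /f/ and /h/, so it deletes. /i/ is a high vowel flanked by voiceless consonants /h/ and /s/, so it deletes. → [bsxfhahse].
/mtiftisikxuh/: /i/ is a high vowel flanked by voiceless consonants /t/ and /f/, so it deletes. /i/ is a high vowel flanked by voiceless consonants /t/ and /s/, so it deletes. /i/ is a high vowel flanked by voiceless consonants /s/ and /k/, so it deletes. /u/ is a high vowel flanked by voiceless consonants /x/ and /h/, so it deletes. → [mtftskxh].
/ibjaetihaniztitez/: /i/ is a high vowel flanked by voiceless consonants /t/ and /h/, so it deletes. /i/ is a high vowel flanked by voiceless consonants /t/ and /t/, so it deletes. → [ibjaethanizttez].
/xuxhipixus/: /u/ is a high vowel flanked by voiceless consonants /x/ and /x/, so it deletes. /i/ is a high vowel flanked by voiceless consonants /h/ and /p/, so it deletes. /i/ is a high vowel flanked by voiceless consonants /p/ and /x/, so it deletes. /u/ is a high vowel flanked by voiceless consonants /x/ and /s/, so it deletes. → [xxhpxs].

bsxfhahse, mtftskxh, ibjaethanizttez, xxhpxs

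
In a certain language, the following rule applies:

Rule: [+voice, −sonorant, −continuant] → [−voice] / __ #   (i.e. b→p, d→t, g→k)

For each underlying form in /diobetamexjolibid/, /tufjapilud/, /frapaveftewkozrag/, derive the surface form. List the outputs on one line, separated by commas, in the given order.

/diobetamexjolibid/: /d/ is a voiced stop in word-final position, so it devoices to [t]. → [diobetamexjolibit].
/tufjapilud/: /d/ is a voiced stop in word-final position, so it devoices to [t]. → [tufjapilut].
/frapaveftewkozrag/: /g/ is a voiced stop in word-final position, so it devoices to [k]. → [frapaveftewkozrak].

diobetamexjolibit, tufjapilut, frapaveftewkozrak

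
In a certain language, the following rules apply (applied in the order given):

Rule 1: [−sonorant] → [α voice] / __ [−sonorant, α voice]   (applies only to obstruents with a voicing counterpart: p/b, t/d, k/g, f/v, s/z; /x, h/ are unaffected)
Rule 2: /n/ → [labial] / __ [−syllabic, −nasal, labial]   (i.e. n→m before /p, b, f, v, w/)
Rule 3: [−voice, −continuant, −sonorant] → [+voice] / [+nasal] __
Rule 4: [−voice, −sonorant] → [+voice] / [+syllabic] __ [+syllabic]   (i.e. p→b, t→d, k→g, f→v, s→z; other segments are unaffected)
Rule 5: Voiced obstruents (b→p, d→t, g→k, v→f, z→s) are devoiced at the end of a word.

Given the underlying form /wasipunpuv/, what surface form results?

Rule 1 (regressive voicing assimilation): no segment meets the environment; /wasipunpuv/ is unchanged.
Rule 2 (nasal place assimilation): /n/ precedes the labial consonant /p/, so it assimilates in place to [m]. /wasipunpuv/ → wasipumpuv.
Rule 3 (post-nasal voicing): /p/ is a voiceless stop immediately after the nasal /m/, so it voices to [b]. /wasipumpuv/ → wasipumbuv.
Rule 4 (intervocalic voicing): /s/ is a voiceless obstruent between vowels /a/ and /i/, so it voices to [z]. /p/ is a voiceless obstruent between vowels /i/ and /u/, so it voices to [b]. /wasipumbuv/ → wazibumbuv.
Rule 5 (final devoicing): /v/ is a voiced obstruent in word-final position, so it devoices to [f]. /wazibumbuv/ → wazibumbuf.

wazibumbuf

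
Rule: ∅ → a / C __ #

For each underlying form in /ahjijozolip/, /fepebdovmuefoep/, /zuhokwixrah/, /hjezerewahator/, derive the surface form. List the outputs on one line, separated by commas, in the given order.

/ahjijozolip/: the form ends in the consonant /p/, so [a] is inserted word-finally. → [ahjijozolipa].
/fepebdovmuefoep/: the form ends in the consonant /p/, so [a] is inserted word-finally. → [fepebdovmuefoepa].
/zuhokwixrah/: the form ends in the consonant /h/, so [a] is inserted word-finally. → [zuhokwixraha].
/hjezerewahator/: the form ends in the consonant /r/, so [a] is inserted word-finally. → [hjezerewahatora].

ahjijozolipa, fepebdovmuefoepa, zuhokwixraha, hjezerewahatora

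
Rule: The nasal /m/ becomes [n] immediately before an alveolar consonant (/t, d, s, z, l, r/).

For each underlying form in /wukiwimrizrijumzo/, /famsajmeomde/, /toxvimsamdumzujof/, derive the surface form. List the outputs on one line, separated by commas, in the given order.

/wukiwimrizrijumzo/: /m/ precedes the alveolar consonant /r/, so it assimilates in place to [n]. /m/ precedes the alveolar consonant /z/, so it assimilates in place to [n]. → [wukiwinrizrijunzo].
/famsajmeomde/: /m/ precedes the alveolar consonant /s/, so it assimilates in place to [n]. /m/ precedes the alveolar consonant /d/, so it assimilates in place to [n]. → [fansajmeonde].
/toxvimsamdumzujof/: /m/ precedes the alveolar consonant /s/, so it assimilates in place to [n]. /m/ precedes the alveolar consonant /d/, so it assimilates in place to [n]. /m/ precedes the alveolar consonant /z/, so it assimilates in place to [n]. → [toxvinsandunzujof].

wukiwinrizrijunzo, fansajmeonde, toxvinsandunzujof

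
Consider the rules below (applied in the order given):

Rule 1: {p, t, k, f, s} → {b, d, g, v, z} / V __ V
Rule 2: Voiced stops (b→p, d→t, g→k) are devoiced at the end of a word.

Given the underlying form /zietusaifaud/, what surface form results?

Rule 1 (intervocalic voicing): /t/ is a voiceless obstruent between vowels /e/ and /u/, so it voices to [d]. /s/ is a voiceless obstruent between vowels /u/ and /a/, so it voices to [z]. /f/ is a voiceless obstruent between vowels /i/ and /a/, so it voices to [v]. /zietusaifaud/ → zieduzaivaud.
Rule 2 (final devoicing): /d/ is a voiced stop in word-final position, so it devoices to [t]. /zieduzaivaud/ → zieduzaivaut.

zieduzaivaut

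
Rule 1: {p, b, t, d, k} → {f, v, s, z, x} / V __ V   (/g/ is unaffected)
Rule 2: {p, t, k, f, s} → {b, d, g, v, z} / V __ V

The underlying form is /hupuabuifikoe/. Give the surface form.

Rule 1 (intervocalic spirantization): /p/ is a stop between vowels /u/ and /u/, so it spirantizes to the fricative [f]. /b/ is a stop between vowels /a/ and /u/, so it spirantizes to the fricative [v]. /k/ is a stop between vowels /i/ and /o/, so it spirantizes to the fricative [x]. /hupuabuifikoe/ → hufuavuifixoe.
Rule 2 (intervocalic voicing): /f/ is a voiceless obstruent between vowels /u/ and /u/, so it voices to [v]. /f/ is a voiceless obstruent between vowels /i/ and /i/, so it voices to [v]. /hufuavuifixoe/ → huvuavuivixoe.

huvuavuivixoe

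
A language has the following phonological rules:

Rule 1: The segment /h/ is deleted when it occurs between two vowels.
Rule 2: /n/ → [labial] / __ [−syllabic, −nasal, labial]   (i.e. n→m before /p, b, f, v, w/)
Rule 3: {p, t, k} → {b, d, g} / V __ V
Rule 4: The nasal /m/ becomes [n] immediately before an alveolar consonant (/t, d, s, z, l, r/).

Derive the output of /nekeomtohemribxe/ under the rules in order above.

negeontoenribxe

Rule 1 (intervocalic h-deletion): /h/ occurs between vowels /o/ and /e/, so it deletes. /nekeomtohemribxe/ → nekeomtoemribxe.
Rule 2 (nasal place assimilation): no segment meets the environment; /nekeomtoemribxe/ is unchanged.
Rule 3 (intervocalic voicing): /k/ is a voiceless stop between vowels /e/ and /e/, so it voices to [g]. /nekeomtoemribxe/ → negeomtoemribxe.
Rule 4 (nasal place assimilation): /m/ precedes the alveolar consonant /t/, so it assimilates in place to [n]. /m/ precedes the alveolar consonant /r/, so it assimilates in place to [n]. /negeomtoemribxe/ → negeontoenribxe.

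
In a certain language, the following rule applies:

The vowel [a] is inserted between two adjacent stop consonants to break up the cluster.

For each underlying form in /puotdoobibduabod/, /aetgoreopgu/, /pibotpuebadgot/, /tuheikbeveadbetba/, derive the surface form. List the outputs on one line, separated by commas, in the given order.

puotadoobibaduabod, aetagoreopagu, pibotapuebadagot, tuheikabeveadabetaba

/puotdoobibduabod/: /t/ and /d/ form a stop–stop cluster, so [a] is inserted between them. /b/ and /d/ form a stop–stop cluster, so [a] is inserted between them. → [puotadoobibaduabod].
/aetgoreopgu/: /t/ and /g/ form a stop–stop cluster, so [a] is inserted between them. /p/ and /g/ form a stop–stop cluster, so [a] is inserted between them. → [aetagoreopagu].
/pibotpuebadgot/: /t/ and /p/ form a stop–stop cluster, so [a] is inserted between them. /d/ and /g/ form a stop–stop cluster, so [a] is inserted between them. → [pibotapuebadagot].
/tuheikbeveadbetba/: /k/ and /b/ form a stop–stop cluster, so [a] is inserted between them. /d/ and /b/ form a stop–stop cluster, so [a] is inserted between them. /t/ and /b/ form a stop–stop cluster, so [a] is inserted between them. → [tuheikabeveadabetaba].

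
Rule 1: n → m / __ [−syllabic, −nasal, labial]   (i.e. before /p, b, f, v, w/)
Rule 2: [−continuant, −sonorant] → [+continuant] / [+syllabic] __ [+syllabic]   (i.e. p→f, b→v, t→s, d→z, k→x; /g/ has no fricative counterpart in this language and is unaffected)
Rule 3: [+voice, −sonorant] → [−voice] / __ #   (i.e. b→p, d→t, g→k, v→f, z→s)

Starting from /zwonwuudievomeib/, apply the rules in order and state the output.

Rule 1 (nasal place assimilation): /n/ precedes the labial consonant /w/, so it assimilates in place to [m]. /zwonwuudievomeib/ → zwomwuudievomeib.
Rule 2 (intervocalic spirantization): /d/ is a stop between vowels /u/ and /i/, so it spirantizes to the fricative [z]. /zwomwuudievomeib/ → zwomwuuzievomeib.
Rule 3 (final devoicing): /b/ is a voiced obstruent in word-final position, so it devoices to [p]. /zwomwuuzievomeib/ → zwomwuuzievomeip.

zwomwuuzievomeip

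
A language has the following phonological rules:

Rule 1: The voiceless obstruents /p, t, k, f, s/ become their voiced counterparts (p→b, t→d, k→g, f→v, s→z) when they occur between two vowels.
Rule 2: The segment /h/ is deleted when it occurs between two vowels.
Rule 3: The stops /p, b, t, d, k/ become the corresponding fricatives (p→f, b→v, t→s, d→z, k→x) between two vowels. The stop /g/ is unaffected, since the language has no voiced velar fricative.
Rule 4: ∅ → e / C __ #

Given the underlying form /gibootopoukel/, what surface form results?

Rule 1 (intervocalic voicing): /t/ is a voiceless obstruent between vowels /o/ and /o/, so it voices to [d]. /p/ is a voiceless obstruent between vowels /o/ and /o/, so it voices to [b]. /k/ is a voiceless obstruent between vowels /u/ and /e/, so it voices to [g]. /gibootopoukel/ → giboodobougel.
Rule 2 (intervocalic h-deletion): no segment meets the environment; /giboodobougel/ is unchanged.
Rule 3 (intervocalic spirantization): /b/ is a stop between vowels /i/ and /o/, so it spirantizes to the fricative [v]. /d/ is a stop between vowels /o/ and /o/, so it spirantizes to the fricative [z]. /b/ is a stop between vowels /o/ and /o/, so it spirantizes to the fricative [v]. /giboodobougel/ → givoozovougel.
Rule 4 (final e-epenthesis): the form ends in the consonant /l/, so [e] is inserted word-finally. /givoozovougel/ → givoozovougele.

givoozovougele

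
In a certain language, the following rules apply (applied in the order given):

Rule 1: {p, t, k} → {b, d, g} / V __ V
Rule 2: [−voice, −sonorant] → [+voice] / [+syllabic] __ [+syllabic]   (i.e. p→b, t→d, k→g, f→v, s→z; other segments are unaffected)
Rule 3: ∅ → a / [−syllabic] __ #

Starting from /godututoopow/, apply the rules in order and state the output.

Rule 1 (intervocalic voicing): /t/ is a voiceless stop between vowels /u/ and /u/, so it voices to [d]. /t/ is a voiceless stop between vowels /u/ and /o/, so it voices to [d]. /p/ is a voiceless stop between vowels /o/ and /o/, so it voices to [b]. /godututoopow/ → godududoobow.
Rule 2 (intervocalic voicing): no segment meets the environment; /godududoobow/ is unchanged.
Rule 3 (final a-epenthesis): the form ends in the consonant /w/, so [a] is inserted word-finally. /godududoobow/ → godududoobowa.

godududoobowa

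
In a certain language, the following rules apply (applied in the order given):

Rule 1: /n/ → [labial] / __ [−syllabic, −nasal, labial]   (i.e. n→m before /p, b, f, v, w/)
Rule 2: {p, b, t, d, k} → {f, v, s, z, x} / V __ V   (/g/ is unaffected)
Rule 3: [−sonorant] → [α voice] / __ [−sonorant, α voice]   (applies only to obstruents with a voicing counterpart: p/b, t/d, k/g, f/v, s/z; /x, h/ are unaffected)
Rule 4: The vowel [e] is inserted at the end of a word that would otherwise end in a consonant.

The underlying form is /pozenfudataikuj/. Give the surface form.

pozemfuzasaixuje

Rule 1 (nasal place assimilation): /n/ precedes the labial consonant /f/, so it assimilates in place to [m]. /pozenfudataikuj/ → pozemfudataikuj.
Rule 2 (intervocalic spirantization): /d/ is a stop between vowels /u/ and /a/, so it spirantizes to the fricative [z]. /t/ is a stop between vowels /a/ and /a/, so it spirantizes to the fricative [s]. /k/ is a stop between vowels /i/ and /u/, so it spirantizes to the fricative [x]. /pozemfudataikuj/ → pozemfuzasaixuj.
Rule 3 (regressive voicing assimilation): no segment meets the environment; /pozemfuzasaixuj/ is unchanged.
Rule 4 (final e-epenthesis): the form ends in the consonant /j/, so [e] is inserted word-finally. /pozemfuzasaixuj/ → pozemfuzasaixuje.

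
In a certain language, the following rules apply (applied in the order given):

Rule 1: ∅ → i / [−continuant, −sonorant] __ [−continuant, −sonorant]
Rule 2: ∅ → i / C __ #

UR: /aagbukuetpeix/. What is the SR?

Rule 1 (stop-cluster i-epenthesis): /g/ and /b/ form a stop–stop cluster, so [i] is inserted between them. /t/ and /p/ form a stop–stop cluster, so [i] is inserted between them. /aagbukuetpeix/ → aagibukuetipeix.
Rule 2 (final i-epenthesis): the form ends in the consonant /x/, so [i] is inserted word-finally. /aagibukuetipeix/ → aagibukuetipeixi.

aagibukuetipeixi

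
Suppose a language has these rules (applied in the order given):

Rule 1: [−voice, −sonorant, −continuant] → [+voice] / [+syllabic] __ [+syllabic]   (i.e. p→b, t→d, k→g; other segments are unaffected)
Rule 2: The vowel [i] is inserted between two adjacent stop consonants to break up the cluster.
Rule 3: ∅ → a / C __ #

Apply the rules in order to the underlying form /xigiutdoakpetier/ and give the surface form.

Rule 1 (intervocalic voicing): /t/ is a voiceless stop between vowels /e/ and /i/, so it voices to [d]. /xigiutdoakpetier/ → xigiutdoakpedier.
Rule 2 (stop-cluster i-epenthesis): /t/ and /d/ form a stop–stop cluster, so [i] is inserted between them. /k/ and /p/ form a stop–stop cluster, so [i] is inserted between them. /xigiutdoakpedier/ → xigiutidoakipedier.
Rule 3 (final a-epenthesis): the form ends in the consonant /r/, so [a] is inserted word-finally. /xigiutidoakipedier/ → xigiutidoakipediera.

xigiutidoakipediera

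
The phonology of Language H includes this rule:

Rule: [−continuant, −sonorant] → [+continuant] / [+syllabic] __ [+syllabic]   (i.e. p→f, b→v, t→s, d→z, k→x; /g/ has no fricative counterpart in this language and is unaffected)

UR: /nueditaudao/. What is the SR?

nuezisauzao

/d/ is a stop between vowels /e/ and /i/, so it spirantizes to the fricative [z].
/t/ is a stop between vowels /i/ and /a/, so it spirantizes to the fricative [s].
/d/ is a stop between vowels /u/ and /a/, so it spirantizes to the fricative [z].
Surface form: [nuezisauzao].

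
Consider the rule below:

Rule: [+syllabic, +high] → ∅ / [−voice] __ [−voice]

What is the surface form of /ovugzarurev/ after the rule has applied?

No segment of /ovugzarurev/ meets the structural description of the rule, so the form surfaces unchanged.

ovugzarurev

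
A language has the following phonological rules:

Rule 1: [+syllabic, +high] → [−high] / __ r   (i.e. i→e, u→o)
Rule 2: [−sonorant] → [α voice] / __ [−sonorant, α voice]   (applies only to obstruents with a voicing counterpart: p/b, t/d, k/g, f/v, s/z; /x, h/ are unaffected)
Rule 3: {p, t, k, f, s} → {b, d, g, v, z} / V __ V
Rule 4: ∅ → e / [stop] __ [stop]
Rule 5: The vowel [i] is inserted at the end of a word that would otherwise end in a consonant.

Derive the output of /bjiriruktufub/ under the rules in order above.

Rule 1 (pre-rhotic lowering): /i/ is a high vowel immediately before /r/, so it lowers to [e]. /i/ is a high vowel immediately before /r/, so it lowers to [e]. /bjiriruktufub/ → bjereruktufub.
Rule 2 (regressive voicing assimilation): no segment meets the environment; /bjereruktufub/ is unchanged.
Rule 3 (intervocalic voicing): /f/ is a voiceless obstruent between vowels /u/ and /u/, so it voices to [v]. /bjereruktufub/ → bjereruktuvub.
Rule 4 (stop-cluster e-epenthesis): /k/ and /t/ form a stop–stop cluster, so [e] is inserted between them. /bjereruktuvub/ → bjereruketuvub.
Rule 5 (final i-epenthesis): the form ends in the consonant /b/, so [i] is inserted word-finally. /bjereruketuvub/ → bjereruketuvubi.

bjereruketuvubi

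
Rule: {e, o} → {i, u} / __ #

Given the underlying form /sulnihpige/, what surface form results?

/e/ is a mid vowel in word-final position, so it raises to [i].
Surface form: [sulnihpigi].

sulnihpigi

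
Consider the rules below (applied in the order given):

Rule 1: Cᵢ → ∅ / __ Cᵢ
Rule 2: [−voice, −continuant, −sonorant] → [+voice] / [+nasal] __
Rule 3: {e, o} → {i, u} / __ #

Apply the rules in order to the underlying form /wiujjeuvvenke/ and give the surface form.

Rule 1 (degemination): /jj/ is a geminate; the first /j/ deletes. /vv/ is a geminate; the first /v/ deletes. /wiujjeuvvenke/ → wiujeuvenke.
Rule 2 (post-nasal voicing): /k/ is a voiceless stop immediately after the nasal /n/, so it voices to [g]. /wiujeuvenke/ → wiujeuvenge.
Rule 3 (final vowel raising): /e/ is a mid vowel in word-final position, so it raises to [i]. /wiujeuvenge/ → wiujeuvengi.

wiujeuvengi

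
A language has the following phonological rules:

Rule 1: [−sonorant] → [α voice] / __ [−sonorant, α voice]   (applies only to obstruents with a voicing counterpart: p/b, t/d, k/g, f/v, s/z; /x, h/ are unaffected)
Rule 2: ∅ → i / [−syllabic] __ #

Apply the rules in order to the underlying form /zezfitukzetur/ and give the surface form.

zesfitugzeturi

Rule 1 (regressive voicing assimilation): /z/ precedes the voiceless obstruent /f/, so it devoices to [s] by assimilation. /k/ precedes the voiced obstruent /z/, so it voices to [g] by assimilation. /zezfitukzetur/ → zesfitugzetur.
Rule 2 (final i-epenthesis): the form ends in the consonant /r/, so [i] is inserted word-finally. /zesfitugzetur/ → zesfitugzeturi.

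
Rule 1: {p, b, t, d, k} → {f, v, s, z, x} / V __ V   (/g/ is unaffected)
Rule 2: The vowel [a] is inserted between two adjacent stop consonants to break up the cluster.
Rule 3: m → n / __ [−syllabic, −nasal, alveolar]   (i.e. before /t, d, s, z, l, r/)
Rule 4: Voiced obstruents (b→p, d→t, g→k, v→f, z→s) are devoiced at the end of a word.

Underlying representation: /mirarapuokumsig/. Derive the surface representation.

Rule 1 (intervocalic spirantization): /p/ is a stop between vowels /a/ and /u/, so it spirantizes to the fricative [f]. /k/ is a stop between vowels /o/ and /u/, so it spirantizes to the fricative [x]. /mirarapuokumsig/ → mirarafuoxumsig.
Rule 2 (stop-cluster a-epenthesis): no segment meets the environment; /mirarafuoxumsig/ is unchanged.
Rule 3 (nasal place assimilation): /m/ precedes the alveolar consonant /s/, so it assimilates in place to [n]. /mirarafuoxumsig/ → mirarafuoxunsig.
Rule 4 (final devoicing): /g/ is a voiced obstruent in word-final position, so it devoices to [k]. /mirarafuoxunsig/ → mirarafuoxunsik.

mirarafuoxunsik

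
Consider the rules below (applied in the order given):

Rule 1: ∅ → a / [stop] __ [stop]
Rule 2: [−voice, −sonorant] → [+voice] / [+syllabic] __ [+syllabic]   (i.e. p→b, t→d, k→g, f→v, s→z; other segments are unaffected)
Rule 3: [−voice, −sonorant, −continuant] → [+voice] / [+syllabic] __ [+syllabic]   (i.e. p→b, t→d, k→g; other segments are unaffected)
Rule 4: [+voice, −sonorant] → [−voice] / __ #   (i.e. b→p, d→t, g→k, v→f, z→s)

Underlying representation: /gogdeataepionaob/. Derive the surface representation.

gogadeadaebionaop

Rule 1 (stop-cluster a-epenthesis): /g/ and /d/ form a stop–stop cluster, so [a] is inserted between them. /gogdeataepionaob/ → gogadeataepionaob.
Rule 2 (intervocalic voicing): /t/ is a voiceless obstruent between vowels /a/ and /a/, so it voices to [d]. /p/ is a voiceless obstruent between vowels /e/ and /i/, so it voices to [b]. /gogadeataepionaob/ → gogadeadaebionaob.
Rule 3 (intervocalic voicing): no segment meets the environment; /gogadeadaebionaob/ is unchanged.
Rule 4 (final devoicing): /b/ is a voiced obstruent in word-final position, so it devoices to [p]. /gogadeadaebionaob/ → gogadeadaebionaop.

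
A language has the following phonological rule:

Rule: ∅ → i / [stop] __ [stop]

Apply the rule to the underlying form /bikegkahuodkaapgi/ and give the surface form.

bikegikahuodikaapigi

/g/ and /k/ form a stop–stop cluster, so [i] is inserted between them.
/d/ and /k/ form a stop–stop cluster, so [i] is inserted between them.
/p/ and /g/ form a stop–stop cluster, so [i] is inserted between them.
Surface form: [bikegikahuodikaapigi].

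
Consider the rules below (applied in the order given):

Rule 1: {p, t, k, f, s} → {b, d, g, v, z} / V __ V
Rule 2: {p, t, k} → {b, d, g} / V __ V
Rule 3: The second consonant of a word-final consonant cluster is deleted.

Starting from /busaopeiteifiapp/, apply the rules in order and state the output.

Rule 1 (intervocalic voicing): /s/ is a voiceless obstruent between vowels /u/ and /a/, so it voices to [z]. /p/ is a voiceless obstruent between vowels /o/ and /e/, so it voices to [b]. /t/ is a voiceless obstruent between vowels /i/ and /e/, so it voices to [d]. /f/ is a voiceless obstruent between vowels /i/ and /i/, so it voices to [v]. /busaopeiteifiapp/ → buzaobeideiviapp.
Rule 2 (intervocalic voicing): no segment meets the environment; /buzaobeideiviapp/ is unchanged.
Rule 3 (final cluster simplification): /p/ is the second consonant of a word-final cluster /pp/, so it deletes. /buzaobeideiviapp/ → buzaobeideiviap.

buzaobeideiviap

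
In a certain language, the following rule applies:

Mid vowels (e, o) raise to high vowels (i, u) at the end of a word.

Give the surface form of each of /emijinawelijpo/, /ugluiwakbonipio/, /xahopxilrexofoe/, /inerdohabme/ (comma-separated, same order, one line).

emijinawelijpu, ugluiwakbonipiu, xahopxilrexofoi, inerdohabmi

/emijinawelijpo/: /o/ is a mid vowel in word-final position, so it raises to [u]. → [emijinawelijpu].
/ugluiwakbonipio/: /o/ is a mid vowel in word-final position, so it raises to [u]. → [ugluiwakbonipiu].
/xahopxilrexofoe/: /e/ is a mid vowel in word-final position, so it raises to [i]. → [xahopxilrexofoi].
/inerdohabme/: /e/ is a mid vowel in word-final position, so it raises to [i]. → [inerdohabmi].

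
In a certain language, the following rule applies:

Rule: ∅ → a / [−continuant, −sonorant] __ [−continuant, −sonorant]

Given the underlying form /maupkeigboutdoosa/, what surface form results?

maupakeigaboutadoosa

/p/ and /k/ form a stop–stop cluster, so [a] is inserted between them.
/g/ and /b/ form a stop–stop cluster, so [a] is inserted between them.
/t/ and /d/ form a stop–stop cluster, so [a] is inserted between them.
Surface form: [maupakeigaboutadoosa].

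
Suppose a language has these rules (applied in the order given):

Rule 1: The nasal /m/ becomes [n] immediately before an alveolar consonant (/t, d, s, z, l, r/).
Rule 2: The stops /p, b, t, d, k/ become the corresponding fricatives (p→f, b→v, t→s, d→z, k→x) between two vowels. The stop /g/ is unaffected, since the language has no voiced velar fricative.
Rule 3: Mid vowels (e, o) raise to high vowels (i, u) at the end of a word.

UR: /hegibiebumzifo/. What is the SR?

hegivievunzifu

Rule 1 (nasal place assimilation): /m/ precedes the alveolar consonant /z/, so it assimilates in place to [n]. /hegibiebumzifo/ → hegibiebunzifo.
Rule 2 (intervocalic spirantization): /b/ is a stop between vowels /i/ and /i/, so it spirantizes to the fricative [v]. /b/ is a stop between vowels /e/ and /u/, so it spirantizes to the fricative [v]. /hegibiebunzifo/ → hegivievunzifo.
Rule 3 (final vowel raising): /o/ is a mid vowel in word-final position, so it raises to [u]. /hegivievunzifo/ → hegivievunzifu.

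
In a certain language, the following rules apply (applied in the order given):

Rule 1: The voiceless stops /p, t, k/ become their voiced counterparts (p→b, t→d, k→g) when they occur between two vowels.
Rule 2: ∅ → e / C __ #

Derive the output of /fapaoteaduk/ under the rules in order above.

fabaodeaduke

Rule 1 (intervocalic voicing): /p/ is a voiceless stop between vowels /a/ and /a/, so it voices to [b]. /t/ is a voiceless stop between vowels /o/ and /e/, so it voices to [d]. /fapaoteaduk/ → fabaodeaduk.
Rule 2 (final e-epenthesis): the form ends in the consonant /k/, so [e] is inserted word-finally. /fabaodeaduk/ → fabaodeaduke.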